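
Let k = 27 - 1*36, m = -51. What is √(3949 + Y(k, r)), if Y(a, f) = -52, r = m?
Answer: 3*√433 ≈ 62.426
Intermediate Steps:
r = -51
k = -9 (k = 27 - 36 = -9)
√(3949 + Y(k, r)) = √(3949 - 52) = √3897 = 3*√433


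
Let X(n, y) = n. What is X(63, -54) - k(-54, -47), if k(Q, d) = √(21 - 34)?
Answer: 63 - I*√13 ≈ 63.0 - 3.6056*I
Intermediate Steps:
k(Q, d) = I*√13 (k(Q, d) = √(-13) = I*√13)
X(63, -54) - k(-54, -47) = 63 - I*√13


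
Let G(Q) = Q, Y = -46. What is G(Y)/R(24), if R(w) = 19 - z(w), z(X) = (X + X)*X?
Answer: 46/1133 ≈ 0.040600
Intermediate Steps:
z(X) = 2*X² (z(X) = (2*X)*X = 2*X²)
R(w) = 19 - 2*w²
G(Y)/R(24) = -46/(19 - 2*24²) = -46/(19 - 2*576) = -46/(19 - 1152) = -46/(-1133) = -46*(-1/1133) = 46/1133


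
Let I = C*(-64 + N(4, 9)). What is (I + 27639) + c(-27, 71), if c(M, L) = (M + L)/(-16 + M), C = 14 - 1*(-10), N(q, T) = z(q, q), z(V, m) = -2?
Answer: 1120321/43 ≈ 26054.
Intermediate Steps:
N(q, T) = -2
C = 24 (C = 14 + 10 = 24)
I = -1584 (I = 24*(-64 - 2) = 24*(-66) = -1584)
c(M, L) = (L + M)/(-16 + M)
(I + 27639) + c(-27, 71) = (-1584 + 27639) + (71 - 27)/(-16 - 27) = 26055 + 44/(-43) = 26055 - 1/43*44 = 26055 - 44/43 = 1120321/43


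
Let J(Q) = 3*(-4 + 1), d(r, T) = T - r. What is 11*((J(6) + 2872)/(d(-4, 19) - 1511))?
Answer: -31493/1488 ≈ -21.165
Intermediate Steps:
J(Q) = -9 (J(Q) = 3*(-3) = -9)
11*((J(6) + 2872)/(d(-4, 19) - 1511)) = 11*((-9 + 2872)/((19 - 1*(-4)) - 1511)) = 11*(2863/((19 + 4) - 1511)) = 11*(2863/(23 - 1511)) = 11*(2863/(-1488)) = 11*(2863*(-1/1488)) = 11*(-2863/1488) = -31493/1488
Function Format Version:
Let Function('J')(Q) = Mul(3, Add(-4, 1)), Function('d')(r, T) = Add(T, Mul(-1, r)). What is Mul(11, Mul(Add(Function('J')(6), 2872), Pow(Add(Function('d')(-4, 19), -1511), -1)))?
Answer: Rational(-31493, 1488) ≈ -21.165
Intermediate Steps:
Function('J')(Q) = -9 (Function('J')(Q) = Mul(3, -3) = -9)
Mul(11, Mul(Add(Function('J')(6), 2872), Pow(Add(Function('d')(-4, 19), -1511), -1))) = Mul(11, Mul(Add(-9, 2872), Pow(Add(Add(19, Mul(-1, -4)), -1511), -1))) = Mul(11, Mul(2863, Pow(Add(Add(19, 4), -1511), -1))) = Mul(11, Mul(2863, Pow(Add(23, -1511), -1))) = Mul(11, Mul(2863, Pow(-1488, -1))) = Mul(11, Mul(2863, Rational(-1, 1488))) = Mul(11, Rational(-2863, 1488)) = Rational(-31493, 1488)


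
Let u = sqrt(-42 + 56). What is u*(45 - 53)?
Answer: -8*sqrt(14) ≈ -29.933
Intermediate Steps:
u = sqrt(14) ≈ 3.7417
u*(45 - 53) = sqrt(14)*(45 - 53) = sqrt(14)*(-8) = -8*sqrt(14)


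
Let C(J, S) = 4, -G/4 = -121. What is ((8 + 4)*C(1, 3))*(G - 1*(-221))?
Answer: 33840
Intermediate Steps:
G = 484 (G = -4*(-121) = 484)
((8 + 4)*C(1, 3))*(G - 1*(-221)) = ((8 + 4)*4)*(484 - 1*(-221)) = (12*4)*(484 + 221) = 48*705 = 33840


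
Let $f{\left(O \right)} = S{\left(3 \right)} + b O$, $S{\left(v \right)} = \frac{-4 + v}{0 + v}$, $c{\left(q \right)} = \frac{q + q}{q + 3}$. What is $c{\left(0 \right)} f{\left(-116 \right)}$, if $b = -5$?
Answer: $0$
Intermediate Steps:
$c{\left(q \right)} = \frac{2 q}{3 + q}$
$S{\left(v \right)} = \frac{-4 + v}{v}$
$f{\left(O \right)} = - \frac{1}{3} - 5 O$ ($f{\left(O \right)} = \frac{-4 + 3}{3} - 5 O = \frac{1}{3} \left(-1\right) - 5 O = - \frac{1}{3} - 5 O$)
$c{\left(0 \right)} f{\left(-116 \right)} = 2 \cdot 0 \frac{1}{3 + 0} \left(- \frac{1}{3} - -580\right) = 2 \cdot 0 \cdot \frac{1}{3} \left(- \frac{1}{3} + 580\right) = 2 \cdot 0 \cdot \frac{1}{3} \cdot \frac{1739}{3} = 0 \cdot \frac{1739}{3} = 0$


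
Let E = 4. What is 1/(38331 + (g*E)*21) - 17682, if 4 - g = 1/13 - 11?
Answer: -9099139505/514599 ≈ -17682.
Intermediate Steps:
g = 194/13 (g = 4 - (1/13 - 11) = 4 - 1*(-142/13) = 4 + 142/13 = 194/13 ≈ 14.923)
1/(38331 + (g*E)*21) - 17682 = 1/(38331 + ((194/13)*4)*21) - 17682 = 1/(38331 + (776/13)*21) - 17682 = 1/(38331 + 16296/13) - 17682 = 1/(514599/13) - 17682 = 13/514599 - 17682 = -9099139505/514599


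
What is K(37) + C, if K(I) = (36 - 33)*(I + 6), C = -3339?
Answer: -3210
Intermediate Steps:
K(I) = 18 + 3*I (K(I) = 3*(6 + I) = 18 + 3*I)
K(37) + C = (18 + 3*37) - 3339 = (18 + 111) - 3339 = 129 - 3339 = -3210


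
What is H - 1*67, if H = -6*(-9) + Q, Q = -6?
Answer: -19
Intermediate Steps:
H = 48 (H = -6*(-9) - 6 = 54 - 6 = 48)
H - 1*67 = 48 - 1*67 = 48 - 67 = -19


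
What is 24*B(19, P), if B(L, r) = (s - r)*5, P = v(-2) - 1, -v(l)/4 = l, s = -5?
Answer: -1440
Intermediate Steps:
v(l) = -4*l
P = 7 (P = -4*(-2) - 1 = 8 - 1 = 7)
B(L, r) = -25 - 5*r (B(L, r) = (-5 - r)*5 = -25 - 5*r)
24*B(19, P) = 24*(-25 - 5*7) = 24*(-25 - 35) = 24*(-60) = -1440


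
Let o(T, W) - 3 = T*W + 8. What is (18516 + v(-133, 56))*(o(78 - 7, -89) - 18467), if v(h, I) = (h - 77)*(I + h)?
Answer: -859345650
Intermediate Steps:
v(h, I) = (-77 + h)*(I + h)
o(T, W) = 11 + T*W (o(T, W) = 3 + (T*W + 8) = 3 + (8 + T*W) = 11 + T*W)
(18516 + v(-133, 56))*(o(78 - 7, -89) - 18467) = (18516 + ((-133)² - 77*56 - 77*(-133) + 56*(-133)))*((11 + (78 - 7)*(-89)) - 18467) = (18516 + (17689 - 4312 + 10241 - 7448))*((11 + 71*(-89)) - 18467) = (18516 + 16170)*((11 - 6319) - 18467) = 34686*(-6308 - 18467) = 34686*(-24775) = -859345650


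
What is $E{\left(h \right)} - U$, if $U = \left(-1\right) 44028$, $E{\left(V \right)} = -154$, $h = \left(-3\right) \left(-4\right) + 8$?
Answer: $43874$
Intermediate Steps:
$h = 20$ ($h = 12 + 8 = 20$)
$U = -44028$
$E{\left(h \right)} - U = -154 - -44028 = -154 + 44028 = 43874$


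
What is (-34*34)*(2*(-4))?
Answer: 9248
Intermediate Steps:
(-34*34)*(2*(-4)) = -1156*(-8) = 9248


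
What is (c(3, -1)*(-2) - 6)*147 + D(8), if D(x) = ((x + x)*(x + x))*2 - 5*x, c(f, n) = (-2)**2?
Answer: -1586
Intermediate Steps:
c(f, n) = 4
D(x) = -5*x + 8*x**2 (D(x) = ((2*x)*(2*x))*2 - 5*x = (4*x**2)*2 - 5*x = 8*x**2 - 5*x = -5*x + 8*x**2)
(c(3, -1)*(-2) - 6)*147 + D(8) = (4*(-2) - 6)*147 + 8*(-5 + 8*8) = (-8 - 6)*147 + 8*(-5 + 64) = -14*147 + 8*59 = -2058 + 472 = -1586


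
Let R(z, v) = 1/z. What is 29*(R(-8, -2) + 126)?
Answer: 29203/8 ≈ 3650.4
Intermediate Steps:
29*(R(-8, -2) + 126) = 29*(1/(-8) + 126) = 29*(-1/8 + 126) = 29*(1007/8) = 29203/8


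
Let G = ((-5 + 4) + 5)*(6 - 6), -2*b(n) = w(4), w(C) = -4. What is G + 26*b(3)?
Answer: 52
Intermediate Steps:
b(n) = 2 (b(n) = -1/2*(-4) = 2)
G = 0 (G = (-1 + 5)*0 = 4*0 = 0)
G + 26*b(3) = 0 + 26*2 = 0 + 52 = 52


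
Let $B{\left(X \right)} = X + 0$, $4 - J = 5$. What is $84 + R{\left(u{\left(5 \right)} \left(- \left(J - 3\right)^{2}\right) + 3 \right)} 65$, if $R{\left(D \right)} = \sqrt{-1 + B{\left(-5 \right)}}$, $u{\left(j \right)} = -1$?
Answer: $84 + 65 i \sqrt{6} \approx 84.0 + 159.22 i$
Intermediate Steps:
$J = -1$ ($J = 4 - 5 = -1$)
$B{\left(X \right)} = X$
$R{\left(D \right)} = i \sqrt{6}$ ($R{\left(D \right)} = \sqrt{-1 - 5} = \sqrt{-6} = i \sqrt{6}$)
$84 + R{\left(u{\left(5 \right)} \left(- \left(J - 3\right)^{2}\right) + 3 \right)} 65 = 84 + i \sqrt{6} \cdot 65 = 84 + 65 i \sqrt{6}$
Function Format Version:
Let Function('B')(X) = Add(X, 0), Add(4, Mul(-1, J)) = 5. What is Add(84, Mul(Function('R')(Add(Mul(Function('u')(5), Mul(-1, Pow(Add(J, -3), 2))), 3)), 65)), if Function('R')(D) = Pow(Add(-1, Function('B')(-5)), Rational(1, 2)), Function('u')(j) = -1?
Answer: Add(84, Mul(65, I, Pow(6, Rational(1, 2)))) ≈ Add(84.000, Mul(159.22, I))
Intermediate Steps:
J = -1 (J = Add(4, Mul(-1, 5)) = Add(4, -5) = -1)
Function('B')(X) = X
Function('R')(D) = Mul(I, Pow(6, Rational(1, 2))) (Function('R')(D) = Pow(Add(-1, -5), Rational(1, 2)) = Pow(-6, Rational(1, 2)) = Mul(I, Pow(6, Rational(1, 2))))
Add(84, Mul(Function('R')(Add(Mul(Function('u')(5), Mul(-1, Pow(Add(J, -3), 2))), 3)), 65)) = Add(84, Mul(Mul(I, Pow(6, Rational(1, 2))), 65)) = Add(84, Mul(65, I, Pow(6, Rational(1, 2))))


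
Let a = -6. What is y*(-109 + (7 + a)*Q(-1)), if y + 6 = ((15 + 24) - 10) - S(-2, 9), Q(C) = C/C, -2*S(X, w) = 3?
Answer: -2646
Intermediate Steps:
S(X, w) = -3/2 (S(X, w) = -½*3 = -3/2)
Q(C) = 1
y = 49/2 (y = -6 + (((15 + 24) - 10) - 1*(-3/2)) = -6 + ((39 - 10) + 3/2) = -6 + (29 + 3/2) = -6 + 61/2 = 49/2 ≈ 24.500)
y*(-109 + (7 + a)*Q(-1)) = 49*(-109 + (7 - 6)*1)/2 = 49*(-109 + 1*1)/2 = 49*(-109 + 1)/2 = (49/2)*(-108) = -2646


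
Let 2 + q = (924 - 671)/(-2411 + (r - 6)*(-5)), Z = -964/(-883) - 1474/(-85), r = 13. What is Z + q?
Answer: 2997838997/183584530 ≈ 16.329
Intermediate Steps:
Z = 1383482/75055 (Z = -964*(-1/883) - 1474*(-1/85) = 964/883 + 1474/85 = 1383482/75055 ≈ 18.433)
q = -5145/2446 (q = -2 + (924 - 671)/(-2411 + (13 - 6)*(-5)) = -2 + 253/(-2411 + 7*(-5)) = -2 + 253/(-2411 - 35) = -2 + 253/(-2446) = -2 + 253*(-1/2446) = -2 - 253/2446 = -5145/2446 ≈ -2.1034)
Z + q = 1383482/75055 - 5145/2446 = 2997838997/183584530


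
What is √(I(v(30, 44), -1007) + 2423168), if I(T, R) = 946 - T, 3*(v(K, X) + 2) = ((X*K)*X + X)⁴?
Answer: 2*I*√8560186757812437771/3 ≈ 1.9505e+9*I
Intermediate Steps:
v(K, X) = -2 + (X + K*X²)⁴/3 (v(K, X) = -2 + ((X*K)*X + X)⁴/3 = -2 + ((K*X)*X + X)⁴/3 = -2 + (K*X² + X)⁴/3 = -2 + (X + K*X²)⁴/3)
√(I(v(30, 44), -1007) + 2423168) = √((946 - (-2 + (⅓)*44⁴*(1 + 30*44)⁴)) + 2423168) = √((946 - (-2 + (⅓)*3748096*(1 + 1320)⁴)) + 2423168) = √((946 - (-2 + (⅓)*3748096*1321⁴)) + 2423168) = √((946 - (-2 + (⅓)*3748096*3045168091681)) + 2423168) = √((946 - (-2 + 11413582343757189376/3)) + 2423168) = √((946 - 1*11413582343757189370/3) + 2423168) = √((946 - 11413582343757189370/3) + 2423168) = √(-11413582343757186532/3 + 2423168) = √(-11413582343749917028/3) = 2*I*√8560186757812437771/3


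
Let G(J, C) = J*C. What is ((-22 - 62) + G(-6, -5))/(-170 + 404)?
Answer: -3/13 ≈ -0.23077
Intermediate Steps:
G(J, C) = C*J
((-22 - 62) + G(-6, -5))/(-170 + 404) = ((-22 - 62) - 5*(-6))/(-170 + 404) = (-84 + 30)/234 = -54*1/234 = -3/13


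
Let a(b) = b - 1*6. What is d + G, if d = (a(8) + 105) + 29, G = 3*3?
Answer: 145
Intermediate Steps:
G = 9
a(b) = -6 + b (a(b) = b - 6 = -6 + b)
d = 136 (d = ((-6 + 8) + 105) + 29 = (2 + 105) + 29 = 107 + 29 = 136)
d + G = 136 + 9 = 145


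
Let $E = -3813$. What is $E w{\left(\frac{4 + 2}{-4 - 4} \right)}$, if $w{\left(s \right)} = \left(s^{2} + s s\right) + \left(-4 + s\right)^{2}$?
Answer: $- \frac{1445127}{16} \approx -90321.0$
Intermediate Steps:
$w{\left(s \right)} = \left(-4 + s\right)^{2} + 2 s^{2}$ ($w{\left(s \right)} = \left(s^{2} + s^{2}\right) + \left(-4 + s\right)^{2} = 2 s^{2} + \left(-4 + s\right)^{2} = \left(-4 + s\right)^{2} + 2 s^{2}$)
$E w{\left(\frac{4 + 2}{-4 - 4} \right)} = - 3813 \left(\left(-4 + \frac{4 + 2}{-4 - 4}\right)^{2} + 2 \left(\frac{4 + 2}{-4 - 4}\right)^{2}\right) = - 3813 \left(\left(-4 + \frac{6}{-8}\right)^{2} + 2 \left(\frac{6}{-8}\right)^{2}\right) = - 3813 \left(\left(-4 + 6 \left(- \frac{1}{8}\right)\right)^{2} + 2 \left(6 \left(- \frac{1}{8}\right)\right)^{2}\right) = - 3813 \left(\left(-4 - \frac{3}{4}\right)^{2} + 2 \left(- \frac{3}{4}\right)^{2}\right) = - 3813 \left(\left(- \frac{19}{4}\right)^{2} + 2 \cdot \frac{9}{16}\right) = - 3813 \left(\frac{361}{16} + \frac{9}{8}\right) = \left(-3813\right) \frac{379}{16} = - \frac{1445127}{16}$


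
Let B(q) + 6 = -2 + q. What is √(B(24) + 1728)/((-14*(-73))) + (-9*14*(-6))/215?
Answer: 756/215 + 2*√109/511 ≈ 3.5571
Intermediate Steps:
B(q) = -8 + q (B(q) = -6 + (-2 + q) = -8 + q)
√(B(24) + 1728)/((-14*(-73))) + (-9*14*(-6))/215 = √((-8 + 24) + 1728)/((-14*(-73))) + (-9*14*(-6))/215 = √(16 + 1728)/1022 - 126*(-6)*(1/215) = √1744*(1/1022) + 756*(1/215) = (4*√109)*(1/1022) + 756/215 = 2*√109/511 + 756/215 = 756/215 + 2*√109/511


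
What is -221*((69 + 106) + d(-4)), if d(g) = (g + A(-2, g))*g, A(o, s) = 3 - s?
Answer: -36023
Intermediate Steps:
d(g) = 3*g (d(g) = (g + (3 - g))*g = 3*g)
-221*((69 + 106) + d(-4)) = -221*((69 + 106) + 3*(-4)) = -221*(175 - 12) = -221*163 = -36023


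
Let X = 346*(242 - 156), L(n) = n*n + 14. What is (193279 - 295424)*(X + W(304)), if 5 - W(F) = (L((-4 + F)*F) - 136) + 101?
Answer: 849581866717610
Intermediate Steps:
L(n) = 14 + n² (L(n) = n² + 14 = 14 + n²)
W(F) = 26 - F²*(-4 + F)² (W(F) = 5 - (((14 + ((-4 + F)*F)²) - 136) + 101) = 5 - (((14 + (F*(-4 + F))²) - 136) + 101) = 5 - (((14 + F²*(-4 + F)²) - 136) + 101) = 5 - ((-122 + F²*(-4 + F)²) + 101) = 5 - (-21 + F²*(-4 + F)²) = 5 + (21 - F²*(-4 + F)²) = 26 - F²*(-4 + F)²)
X = 29756 (X = 346*86 = 29756)
(193279 - 295424)*(X + W(304)) = (193279 - 295424)*(29756 + (26 - 1*304²*(-4 + 304)²)) = -102145*(29756 + (26 - 1*92416*300²)) = -102145*(29756 + (26 - 1*92416*90000)) = -102145*(29756 + (26 - 8317440000)) = -102145*(29756 - 8317439974) = -102145*(-8317410218) = 849581866717610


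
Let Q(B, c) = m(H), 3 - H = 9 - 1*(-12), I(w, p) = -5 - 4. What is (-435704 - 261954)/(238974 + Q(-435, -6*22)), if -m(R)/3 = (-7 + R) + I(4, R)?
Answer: -348829/119538 ≈ -2.9181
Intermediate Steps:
I(w, p) = -9
H = -18 (H = 3 - (9 - 1*(-12)) = 3 - (9 + 12) = 3 - 1*21 = 3 - 21 = -18)
m(R) = 48 - 3*R (m(R) = -3*((-7 + R) - 9) = -3*(-16 + R) = 48 - 3*R)
Q(B, c) = 102 (Q(B, c) = 48 - 3*(-18) = 48 + 54 = 102)
(-435704 - 261954)/(238974 + Q(-435, -6*22)) = (-435704 - 261954)/(238974 + 102) = -697658/239076 = -697658*1/239076 = -348829/119538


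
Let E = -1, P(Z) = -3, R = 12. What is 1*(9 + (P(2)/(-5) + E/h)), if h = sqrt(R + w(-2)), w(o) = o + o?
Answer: 48/5 - sqrt(2)/4 ≈ 9.2464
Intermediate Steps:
w(o) = 2*o
h = 2*sqrt(2) (h = sqrt(12 + 2*(-2)) = sqrt(12 - 4) = sqrt(8) = 2*sqrt(2) ≈ 2.8284)
1*(9 + (P(2)/(-5) + E/h)) = 1*(9 + (-3/(-5) - 1/(2*sqrt(2)))) = 1*(9 + (-3*(-1/5) - sqrt(2)/4)) = 1*(9 + (3/5 - sqrt(2)/4)) = 1*(48/5 - sqrt(2)/4) = 48/5 - sqrt(2)/4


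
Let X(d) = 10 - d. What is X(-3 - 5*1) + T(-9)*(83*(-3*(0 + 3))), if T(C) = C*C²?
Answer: 544581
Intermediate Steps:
T(C) = C³
X(-3 - 5*1) + T(-9)*(83*(-3*(0 + 3))) = (10 - (-3 - 5*1)) + (-9)³*(83*(-3*(0 + 3))) = (10 - (-3 - 5)) - 60507*(-3*3) = (10 - 1*(-8)) - 60507*(-9) = (10 + 8) - 729*(-747) = 18 + 544563 = 544581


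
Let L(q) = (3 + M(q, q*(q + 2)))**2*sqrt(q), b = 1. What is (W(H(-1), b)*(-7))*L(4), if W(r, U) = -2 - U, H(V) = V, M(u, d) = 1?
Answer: 672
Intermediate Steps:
L(q) = 16*sqrt(q) (L(q) = (3 + 1)**2*sqrt(q) = 4**2*sqrt(q) = 16*sqrt(q))
(W(H(-1), b)*(-7))*L(4) = ((-2 - 1*1)*(-7))*(16*sqrt(4)) = ((-2 - 1)*(-7))*(16*2) = -3*(-7)*32 = 21*32 = 672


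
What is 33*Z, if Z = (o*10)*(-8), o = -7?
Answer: 18480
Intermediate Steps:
Z = 560 (Z = -7*10*(-8) = -70*(-8) = 560)
33*Z = 33*560 = 18480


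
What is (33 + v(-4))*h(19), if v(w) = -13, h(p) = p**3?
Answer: 137180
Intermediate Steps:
(33 + v(-4))*h(19) = (33 - 13)*19**3 = 20*6859 = 137180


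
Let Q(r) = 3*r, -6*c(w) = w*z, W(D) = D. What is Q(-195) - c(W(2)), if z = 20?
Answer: -1735/3 ≈ -578.33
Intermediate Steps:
c(w) = -10*w/3 (c(w) = -w*20/6 = -10*w/3)
Q(-195) - c(W(2)) = 3*(-195) - (-10)*2/3 = -585 - 1*(-20/3) = -585 + 20/3 = -1735/3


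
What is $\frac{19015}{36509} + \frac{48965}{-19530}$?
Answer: $- \frac{40465721}{20372022} \approx -1.9863$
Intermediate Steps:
$\frac{19015}{36509} + \frac{48965}{-19530} = 19015 \cdot \frac{1}{36509} + 48965 \left(- \frac{1}{19530}\right) = \frac{19015}{36509} - \frac{1399}{558} = - \frac{40465721}{20372022}$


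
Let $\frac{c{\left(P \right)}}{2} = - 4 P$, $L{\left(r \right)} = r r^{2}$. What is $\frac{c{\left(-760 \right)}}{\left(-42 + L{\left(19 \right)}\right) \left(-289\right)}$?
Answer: $- \frac{6080}{1970113} \approx -0.0030861$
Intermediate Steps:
$L{\left(r \right)} = r^{3}$
$c{\left(P \right)} = - 8 P$ ($c{\left(P \right)} = 2 \left(- 4 P\right) = - 8 P$)
$\frac{c{\left(-760 \right)}}{\left(-42 + L{\left(19 \right)}\right) \left(-289\right)} = \frac{\left(-8\right) \left(-760\right)}{\left(-42 + 19^{3}\right) \left(-289\right)} = \frac{6080}{\left(-42 + 6859\right) \left(-289\right)} = \frac{6080}{6817 \left(-289\right)} = \frac{6080}{-1970113} = 6080 \left(- \frac{1}{1970113}\right) = - \frac{6080}{1970113}$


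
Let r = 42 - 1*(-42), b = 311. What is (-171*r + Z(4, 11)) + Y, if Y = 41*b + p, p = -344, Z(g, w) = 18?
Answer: -1939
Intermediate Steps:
r = 84 (r = 42 + 42 = 84)
Y = 12407 (Y = 41*311 - 344 = 12751 - 344 = 12407)
(-171*r + Z(4, 11)) + Y = (-171*84 + 18) + 12407 = (-14364 + 18) + 12407 = -14346 + 12407 = -1939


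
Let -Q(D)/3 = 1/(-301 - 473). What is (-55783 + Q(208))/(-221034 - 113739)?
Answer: 14392013/86371434 ≈ 0.16663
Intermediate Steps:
Q(D) = 1/258 (Q(D) = -3/(-301 - 473) = -3/(-774) = -3*(-1/774) = 1/258)
(-55783 + Q(208))/(-221034 - 113739) = (-55783 + 1/258)/(-221034 - 113739) = -14392013/258/(-334773) = -14392013/258*(-1/334773) = 14392013/86371434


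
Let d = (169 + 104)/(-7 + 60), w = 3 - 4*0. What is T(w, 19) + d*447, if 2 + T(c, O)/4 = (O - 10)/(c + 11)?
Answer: 852203/371 ≈ 2297.0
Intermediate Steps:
w = 3 (w = 3 + 0 = 3)
T(c, O) = -8 + 4*(-10 + O)/(11 + c) (T(c, O) = -8 + 4*((O - 10)/(c + 11)) = -8 + 4*((-10 + O)/(11 + c)) = -8 + 4*(-10 + O)/(11 + c))
d = 273/53 ≈ 5.1509
T(w, 19) + d*447 = 4*(-32 + 19 - 2*3)/(11 + 3) + (273/53)*447 = 4*(-32 + 19 - 6)/14 + 122031/53 = 4*(1/14)*(-19) + 122031/53 = -38/7 + 122031/53 = 852203/371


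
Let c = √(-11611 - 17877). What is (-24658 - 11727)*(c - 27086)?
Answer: 985524110 - 145540*I*√1843 ≈ 9.8552e+8 - 6.2481e+6*I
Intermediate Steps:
c = 4*I*√1843 (c = √(-29488) = 4*I*√1843 ≈ 171.72*I)
(-24658 - 11727)*(c - 27086) = (-24658 - 11727)*(4*I*√1843 - 27086) = -36385*(-27086 + 4*I*√1843) = 985524110 - 145540*I*√1843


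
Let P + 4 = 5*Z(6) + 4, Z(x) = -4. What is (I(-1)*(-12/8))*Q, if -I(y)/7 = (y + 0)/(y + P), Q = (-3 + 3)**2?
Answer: 0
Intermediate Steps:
Q = 0 (Q = 0**2 = 0)
P = -20 (P = -4 + (5*(-4) + 4) = -4 + (-20 + 4) = -4 - 16 = -20)
I(y) = -7*y/(-20 + y) (I(y) = -7*(y + 0)/(y - 20) = -7*y/(-20 + y))
(I(-1)*(-12/8))*Q = ((-7*(-1)/(-20 - 1))*(-12/8))*0 = ((-7*(-1)/(-21))*(-12*1/8))*0 = (-7*(-1)*(-1/21)*(-3/2))*0 = -1/3*(-3/2)*0 = (1/2)*0 = 0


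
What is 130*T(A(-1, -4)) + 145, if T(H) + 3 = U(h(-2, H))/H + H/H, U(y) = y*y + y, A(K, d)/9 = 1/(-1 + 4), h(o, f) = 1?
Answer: -85/3 ≈ -28.333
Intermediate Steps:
A(K, d) = 3 (A(K, d) = 9/(-1 + 4) = 9/3 = 9*(⅓) = 3)
U(y) = y + y² (U(y) = y² + y = y + y²)
T(H) = -2 + 2/H (T(H) = -3 + ((1*(1 + 1))/H + H/H) = -3 + ((1*2)/H + 1) = -3 + (2/H + 1) = -3 + (1 + 2/H) = -2 + 2/H)
130*T(A(-1, -4)) + 145 = 130*(-2 + 2/3) + 145 = 130*(-2 + 2*(⅓)) + 145 = 130*(-2 + ⅔) + 145 = 130*(-4/3) + 145 = -520/3 + 145 = -85/3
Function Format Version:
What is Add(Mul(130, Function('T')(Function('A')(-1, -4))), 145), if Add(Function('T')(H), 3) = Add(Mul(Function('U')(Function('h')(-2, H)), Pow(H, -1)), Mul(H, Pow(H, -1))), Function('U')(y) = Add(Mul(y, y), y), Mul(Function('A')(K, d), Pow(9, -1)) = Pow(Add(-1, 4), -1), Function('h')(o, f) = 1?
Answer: Rational(-85, 3) ≈ -28.333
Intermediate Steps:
Function('A')(K, d) = 3 (Function('A')(K, d) = Mul(9, Pow(Add(-1, 4), -1)) = Mul(9, Pow(3, -1)) = Mul(9, Rational(1, 3)) = 3)
Function('U')(y) = Add(y, Pow(y, 2)) (Function('U')(y) = Add(Pow(y, 2), y) = Add(y, Pow(y, 2)))
Function('T')(H) = Add(-2, Mul(2, Pow(H, -1))) (Function('T')(H) = Add(-3, Add(Mul(Mul(1, Add(1, 1)), Pow(H, -1)), Mul(H, Pow(H, -1)))) = Add(-3, Add(Mul(Mul(1, 2), Pow(H, -1)), 1)) = Add(-3, Add(Mul(2, Pow(H, -1)), 1)) = Add(-3, Add(1, Mul(2, Pow(H, -1)))) = Add(-2, Mul(2, Pow(H, -1))))
Add(Mul(130, Function('T')(Function('A')(-1, -4))), 145) = Add(Mul(130, Add(-2, Mul(2, Pow(3, -1)))), 145) = Add(Mul(130, Add(-2, Mul(2, Rational(1, 3)))), 145) = Add(Mul(130, Add(-2, Rational(2, 3))), 145) = Add(Mul(130, Rational(-4, 3)), 145) = Add(Rational(-520, 3), 145) = Rational(-85, 3)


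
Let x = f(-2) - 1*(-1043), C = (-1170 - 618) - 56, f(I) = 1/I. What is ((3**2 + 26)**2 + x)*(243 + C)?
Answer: -7260535/2 ≈ -3.6303e+6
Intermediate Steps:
C = -1844 (C = -1788 - 56 = -1844)
x = 2085/2 (x = 1/(-2) - 1*(-1043) = -1/2 + 1043 = 2085/2 ≈ 1042.5)
((3**2 + 26)**2 + x)*(243 + C) = ((3**2 + 26)**2 + 2085/2)*(243 - 1844) = ((9 + 26)**2 + 2085/2)*(-1601) = (35**2 + 2085/2)*(-1601) = (1225 + 2085/2)*(-1601) = (4535/2)*(-1601) = -7260535/2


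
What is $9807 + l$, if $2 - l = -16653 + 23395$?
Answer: $3067$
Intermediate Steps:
$l = -6740$ ($l = 2 - \left(-16653 + 23395\right) = 2 - 6742 = -6740$)
$9807 + l = 9807 - 6740 = 3067$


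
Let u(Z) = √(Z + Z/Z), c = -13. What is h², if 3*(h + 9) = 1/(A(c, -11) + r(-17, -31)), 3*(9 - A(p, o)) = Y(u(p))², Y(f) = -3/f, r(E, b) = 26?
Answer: 14462809/178929 ≈ 80.830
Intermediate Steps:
u(Z) = √(1 + Z) (u(Z) = √(Z + 1) = √(1 + Z))
A(p, o) = 9 - 3/(1 + p) (A(p, o) = 9 - 9/(1 + p)/3 = 9 - 3/(1 + p))
h = -3803/423 (h = -9 + 1/(3*(3*(2 + 3*(-13))/(1 - 13) + 26)) = -9 + 1/(3*(3*(2 - 39)/(-12) + 26)) = -9 + 1/(3*(3*(-1/12)*(-37) + 26)) = -9 + 1/(3*(37/4 + 26)) = -9 + 1/(3*(141/4)) = -9 + (⅓)*(4/141) = -9 + 4/423 = -3803/423 ≈ -8.9905)
h² = (-3803/423)² = 14462809/178929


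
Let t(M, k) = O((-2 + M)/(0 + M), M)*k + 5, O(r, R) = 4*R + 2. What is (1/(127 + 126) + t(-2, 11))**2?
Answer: 238146624/64009 ≈ 3720.5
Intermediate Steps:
O(r, R) = 2 + 4*R
t(M, k) = 5 + k*(2 + 4*M) (t(M, k) = (2 + 4*M)*k + 5 = k*(2 + 4*M) + 5 = 5 + k*(2 + 4*M))
(1/(127 + 126) + t(-2, 11))**2 = (1/(127 + 126) + (5 + 2*11*(1 + 2*(-2))))**2 = (1/253 + (5 + 2*11*(1 - 4)))**2 = (1/253 + (5 + 2*11*(-3)))**2 = (1/253 + (5 - 66))**2 = (1/253 - 61)**2 = (-15432/253)**2 = 238146624/64009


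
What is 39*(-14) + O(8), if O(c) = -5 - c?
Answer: -559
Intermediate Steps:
39*(-14) + O(8) = 39*(-14) + (-5 - 1*8) = -546 + (-5 - 8) = -546 - 13 = -559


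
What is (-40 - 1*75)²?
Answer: 13225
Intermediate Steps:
(-40 - 1*75)² = (-40 - 75)² = (-115)² = 13225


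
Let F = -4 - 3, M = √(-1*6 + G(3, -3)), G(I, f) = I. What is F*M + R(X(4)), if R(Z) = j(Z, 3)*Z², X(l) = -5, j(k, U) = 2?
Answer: 50 - 7*I*√3 ≈ 50.0 - 12.124*I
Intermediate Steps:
M = I*√3 (M = √(-1*6 + 3) = √(-6 + 3) = √(-3) = I*√3 ≈ 1.732*I)
R(Z) = 2*Z²
F = -7
F*M + R(X(4)) = -7*I*√3 + 2*(-5)² = -7*I*√3 + 2*25 = -7*I*√3 + 50 = 50 - 7*I*√3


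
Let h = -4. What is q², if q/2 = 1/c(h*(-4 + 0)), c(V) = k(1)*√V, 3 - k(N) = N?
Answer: 1/16 ≈ 0.062500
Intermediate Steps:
k(N) = 3 - N
c(V) = 2*√V (c(V) = (3 - 1*1)*√V = (3 - 1)*√V = 2*√V)
q = ¼ (q = 2/((2*√(-4*(-4 + 0)))) = 2/((2*√(-4*(-4)))) = 2/((2*√16)) = 2/((2*4)) = 2/8 = 2*(⅛) = ¼ ≈ 0.25000)
q² = (¼)² = 1/16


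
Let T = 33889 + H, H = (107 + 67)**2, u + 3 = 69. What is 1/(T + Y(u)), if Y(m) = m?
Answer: 1/64231 ≈ 1.5569e-5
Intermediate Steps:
u = 66 (u = -3 + 69 = 66)
H = 30276 (H = 174**2 = 30276)
T = 64165 (T = 33889 + 30276 = 64165)
1/(T + Y(u)) = 1/(64165 + 66) = 1/64231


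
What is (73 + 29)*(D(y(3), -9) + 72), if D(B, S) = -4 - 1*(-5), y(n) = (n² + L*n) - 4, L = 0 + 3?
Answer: 7446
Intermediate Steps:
L = 3
y(n) = -4 + n² + 3*n (y(n) = (n² + 3*n) - 4 = -4 + n² + 3*n)
D(B, S) = 1 (D(B, S) = -4 + 5 = 1)
(73 + 29)*(D(y(3), -9) + 72) = (73 + 29)*(1 + 72) = 102*73 = 7446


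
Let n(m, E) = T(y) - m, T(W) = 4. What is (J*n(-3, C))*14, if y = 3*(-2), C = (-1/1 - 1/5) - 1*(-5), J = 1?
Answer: 98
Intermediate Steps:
C = 19/5 (C = (-1*1 - 1*⅕) + 5 = (-1 - ⅕) + 5 = -6/5 + 5 = 19/5 ≈ 3.8000)
y = -6
n(m, E) = 4 - m
(J*n(-3, C))*14 = (1*(4 - 1*(-3)))*14 = (1*(4 + 3))*14 = (1*7)*14 = 7*14 = 98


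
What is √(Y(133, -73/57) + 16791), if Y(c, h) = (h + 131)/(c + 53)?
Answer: 2*√13107133033/1767 ≈ 129.58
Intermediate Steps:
Y(c, h) = (131 + h)/(53 + c)
√(Y(133, -73/57) + 16791) = √((131 - 73/57)/(53 + 133) + 16791) = √((131 - 73*1/57)/186 + 16791) = √((131 - 73/57)/186 + 16791) = √((1/186)*(7394/57) + 16791) = √(3697/5301 + 16791) = √(89012788/5301) = 2*√13107133033/1767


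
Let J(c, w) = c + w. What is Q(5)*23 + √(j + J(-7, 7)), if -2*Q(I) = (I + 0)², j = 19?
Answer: -575/2 + √19 ≈ -283.14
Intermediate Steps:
Q(I) = -I²/2 (Q(I) = -(I + 0)²/2 = -I²/2)
Q(5)*23 + √(j + J(-7, 7)) = -½*5²*23 + √(19 + (-7 + 7)) = -½*25*23 + √(19 + 0) = -25/2*23 + √19 = -575/2 + √19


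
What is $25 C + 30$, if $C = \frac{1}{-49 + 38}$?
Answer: $\frac{305}{11} \approx 27.727$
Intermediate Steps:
$C = - \frac{1}{11}$ ($C = \frac{1}{-11} = - \frac{1}{11} \approx -0.090909$)
$25 C + 30 = 25 \left(- \frac{1}{11}\right) + 30 = - \frac{25}{11} + 30 = \frac{305}{11}$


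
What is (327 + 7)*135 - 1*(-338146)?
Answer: 383236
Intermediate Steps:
(327 + 7)*135 - 1*(-338146) = 334*135 + 338146 = 45090 + 338146 = 383236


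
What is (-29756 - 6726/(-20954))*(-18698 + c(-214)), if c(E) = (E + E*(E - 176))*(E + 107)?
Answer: 2782688957578980/10477 ≈ 2.6560e+11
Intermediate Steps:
c(E) = (107 + E)*(E + E*(-176 + E)) (c(E) = (E + E*(-176 + E))*(107 + E) = (107 + E)*(E + E*(-176 + E)))
(-29756 - 6726/(-20954))*(-18698 + c(-214)) = (-29756 - 6726/(-20954))*(-18698 - 214*(-18725 + (-214)² - 68*(-214))) = (-29756 - 6726*(-1/20954))*(-18698 - 214*(-18725 + 45796 + 14552)) = (-29756 + 3363/10477)*(-18698 - 214*41623) = -311750249*(-18698 - 8907322)/10477 = -311750249/10477*(-8926020) = 2782688957578980/10477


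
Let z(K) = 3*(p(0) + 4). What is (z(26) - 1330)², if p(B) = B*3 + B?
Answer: 1737124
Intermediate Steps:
p(B) = 4*B (p(B) = 3*B + B = 4*B)
z(K) = 12 (z(K) = 3*(4*0 + 4) = 3*(0 + 4) = 3*4 = 12)
(z(26) - 1330)² = (12 - 1330)² = (-1318)² = 1737124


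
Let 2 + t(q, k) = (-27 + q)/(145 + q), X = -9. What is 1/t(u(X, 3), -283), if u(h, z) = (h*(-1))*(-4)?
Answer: -109/281 ≈ -0.38790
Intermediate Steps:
u(h, z) = 4*h (u(h, z) = -h*(-4) = 4*h)
t(q, k) = -2 + (-27 + q)/(145 + q)
1/t(u(X, 3), -283) = 1/((-317 - 4*(-9))/(145 + 4*(-9))) = 1/((-317 - 1*(-36))/(145 - 36)) = 1/((-317 + 36)/109) = 1/((1/109)*(-281)) = 1/(-281/109) = -109/281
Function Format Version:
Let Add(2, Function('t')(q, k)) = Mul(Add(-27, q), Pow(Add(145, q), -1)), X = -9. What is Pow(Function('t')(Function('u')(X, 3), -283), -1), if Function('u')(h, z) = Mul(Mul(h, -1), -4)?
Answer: Rational(-109, 281) ≈ -0.38790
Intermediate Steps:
Function('u')(h, z) = Mul(4, h) (Function('u')(h, z) = Mul(Mul(-1, h), -4) = Mul(4, h))
Function('t')(q, k) = Add(-2, Mul(Pow(Add(145, q), -1), Add(-27, q))) (Function('t')(q, k) = Add(-2, Mul(Add(-27, q), Pow(Add(145, q), -1))) = Add(-2, Mul(Pow(Add(145, q), -1), Add(-27, q))))
Pow(Function('t')(Function('u')(X, 3), -283), -1) = Pow(Mul(Pow(Add(145, Mul(4, -9)), -1), Add(-317, Mul(-1, Mul(4, -9)))), -1) = Pow(Mul(Pow(Add(145, -36), -1), Add(-317, Mul(-1, -36))), -1) = Pow(Mul(Pow(109, -1), Add(-317, 36)), -1) = Pow(Mul(Rational(1, 109), -281), -1) = Pow(Rational(-281, 109), -1) = Rational(-109, 281)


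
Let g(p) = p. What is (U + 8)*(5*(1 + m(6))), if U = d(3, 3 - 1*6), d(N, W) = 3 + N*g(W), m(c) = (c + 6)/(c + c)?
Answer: 20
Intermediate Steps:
m(c) = (6 + c)/(2*c) (m(c) = (6 + c)/((2*c)) = (6 + c)*(1/(2*c)) = (6 + c)/(2*c))
d(N, W) = 3 + N*W
U = -6 (U = 3 + 3*(3 - 1*6) = 3 + 3*(3 - 6) = 3 + 3*(-3) = 3 - 9 = -6)
(U + 8)*(5*(1 + m(6))) = (-6 + 8)*(5*(1 + (1/2)*(6 + 6)/6)) = 2*(5*(1 + (1/2)*(1/6)*12)) = 2*(5*(1 + 1)) = 2*(5*2) = 2*10 = 20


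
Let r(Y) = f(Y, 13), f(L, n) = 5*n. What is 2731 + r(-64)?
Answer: 2796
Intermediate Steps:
r(Y) = 65 (r(Y) = 5*13 = 65)
2731 + r(-64) = 2731 + 65 = 2796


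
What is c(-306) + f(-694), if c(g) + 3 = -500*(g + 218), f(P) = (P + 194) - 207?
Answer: 43290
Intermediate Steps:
f(P) = -13 + P (f(P) = (194 + P) - 207 = -13 + P)
c(g) = -109003 - 500*g (c(g) = -3 - 500*(g + 218) = -3 - 500*(218 + g) = -3 + (-109000 - 500*g) = -109003 - 500*g)
c(-306) + f(-694) = (-109003 - 500*(-306)) + (-13 - 694) = (-109003 + 153000) - 707 = 43997 - 707 = 43290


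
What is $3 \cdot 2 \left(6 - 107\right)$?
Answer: $-606$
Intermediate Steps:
$3 \cdot 2 \left(6 - 107\right) = 6 \left(-101\right) = -606$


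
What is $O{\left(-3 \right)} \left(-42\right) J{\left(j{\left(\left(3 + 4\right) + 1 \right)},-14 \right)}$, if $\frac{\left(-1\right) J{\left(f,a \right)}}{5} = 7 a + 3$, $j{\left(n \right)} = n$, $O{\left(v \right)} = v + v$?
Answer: $119700$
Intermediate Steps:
$O{\left(v \right)} = 2 v$
$J{\left(f,a \right)} = -15 - 35 a$ ($J{\left(f,a \right)} = - 5 \left(7 a + 3\right) = - 5 \left(3 + 7 a\right) = -15 - 35 a$)
$O{\left(-3 \right)} \left(-42\right) J{\left(j{\left(\left(3 + 4\right) + 1 \right)},-14 \right)} = 2 \left(-3\right) \left(-42\right) \left(-15 - -490\right) = \left(-6\right) \left(-42\right) \left(-15 + 490\right) = 252 \cdot 475 = 119700$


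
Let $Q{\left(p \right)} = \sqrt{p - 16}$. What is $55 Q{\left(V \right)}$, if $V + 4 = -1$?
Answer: $55 i \sqrt{21} \approx 252.04 i$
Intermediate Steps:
$V = -5$ ($V = -4 - 1 = -5$)
$Q{\left(p \right)} = \sqrt{-16 + p}$
$55 Q{\left(V \right)} = 55 \sqrt{-16 - 5} = 55 \sqrt{-21} = 55 i \sqrt{21}$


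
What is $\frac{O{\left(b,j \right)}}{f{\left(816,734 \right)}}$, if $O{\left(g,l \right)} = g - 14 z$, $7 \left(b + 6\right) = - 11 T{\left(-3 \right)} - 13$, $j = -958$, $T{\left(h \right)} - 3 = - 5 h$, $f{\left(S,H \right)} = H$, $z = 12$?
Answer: $- \frac{1429}{5138} \approx -0.27812$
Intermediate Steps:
$T{\left(h \right)} = 3 - 5 h$
$b = - \frac{253}{7}$ ($b = -6 + \frac{- 11 \left(3 - -15\right) - 13}{7} = -6 + \frac{- 11 \left(3 + 15\right) - 13}{7} = -6 + \frac{\left(-11\right) 18 - 13}{7} = -6 + \frac{-198 - 13}{7} = -6 + \frac{1}{7} \left(-211\right) = -6 - \frac{211}{7} = - \frac{253}{7} \approx -36.143$)
$O{\left(g,l \right)} = -168 + g$ ($O{\left(g,l \right)} = g - 168 = -168 + g$)
$\frac{O{\left(b,j \right)}}{f{\left(816,734 \right)}} = \frac{-168 - \frac{253}{7}}{734} = \left(- \frac{1429}{7}\right) \frac{1}{734} = - \frac{1429}{5138}$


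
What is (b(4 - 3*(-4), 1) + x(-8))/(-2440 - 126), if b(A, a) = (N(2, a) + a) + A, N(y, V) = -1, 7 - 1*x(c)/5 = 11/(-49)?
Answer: -1277/62867 ≈ -0.020313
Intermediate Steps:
x(c) = 1770/49 (x(c) = 35 - 55/(-49) = 35 - 55*(-1)/49 = 35 - 5*(-11/49) = 35 + 55/49 = 1770/49)
b(A, a) = -1 + A + a (b(A, a) = (-1 + a) + A = -1 + A + a)
(b(4 - 3*(-4), 1) + x(-8))/(-2440 - 126) = ((-1 + (4 - 3*(-4)) + 1) + 1770/49)/(-2440 - 126) = ((-1 + (4 + 12) + 1) + 1770/49)/(-2566) = ((-1 + 16 + 1) + 1770/49)*(-1/2566) = (16 + 1770/49)*(-1/2566) = (2554/49)*(-1/2566) = -1277/62867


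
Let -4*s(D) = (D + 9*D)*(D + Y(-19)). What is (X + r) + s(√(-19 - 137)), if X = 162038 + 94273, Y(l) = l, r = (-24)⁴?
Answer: 588477 + 95*I*√39 ≈ 5.8848e+5 + 593.27*I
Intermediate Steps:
r = 331776
X = 256311
s(D) = -5*D*(-19 + D)/2 (s(D) = -(D + 9*D)*(D - 19)/4 = -10*D*(-19 + D)/4 = -5*D*(-19 + D)/2)
(X + r) + s(√(-19 - 137)) = (256311 + 331776) + 5*√(-19 - 137)*(19 - √(-19 - 137))/2 = 588087 + 5*√(-156)*(19 - √(-156))/2 = 588087 + 5*(2*I*√39)*(19 - 2*I*√39)/2 = 588087 + 5*I*√39*(19 - 2*I*√39)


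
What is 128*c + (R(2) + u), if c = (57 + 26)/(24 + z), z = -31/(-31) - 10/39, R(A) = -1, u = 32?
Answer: 444251/965 ≈ 460.36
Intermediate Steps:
z = 29/39 (z = -31*(-1/31) - 10*1/39 = 1 - 10/39 = 29/39 ≈ 0.74359)
c = 3237/965 (c = (57 + 26)/(24 + 29/39) = 83/(965/39) = 83*(39/965) = 3237/965 ≈ 3.3544)
128*c + (R(2) + u) = 128*(3237/965) + (-1 + 32) = 414336/965 + 31 = 444251/965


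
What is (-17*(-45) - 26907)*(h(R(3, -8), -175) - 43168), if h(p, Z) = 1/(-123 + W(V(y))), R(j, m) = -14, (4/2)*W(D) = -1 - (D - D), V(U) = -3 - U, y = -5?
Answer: 278739022716/247 ≈ 1.1285e+9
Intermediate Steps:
W(D) = -½ (W(D) = (-1 - (D - D))/2 = (-1 - 1*0)/2 = (-1 + 0)/2 = (½)*(-1) = -½)
h(p, Z) = -2/247 (h(p, Z) = 1/(-123 - ½) = 1/(-247/2) = -2/247)
(-17*(-45) - 26907)*(h(R(3, -8), -175) - 43168) = (-17*(-45) - 26907)*(-2/247 - 43168) = (765 - 26907)*(-10662498/247) = -26142*(-10662498/247) = 278739022716/247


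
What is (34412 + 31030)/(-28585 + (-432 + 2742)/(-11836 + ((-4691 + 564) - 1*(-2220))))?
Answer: -299789802/130948655 ≈ -2.2894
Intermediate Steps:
(34412 + 31030)/(-28585 + (-432 + 2742)/(-11836 + ((-4691 + 564) - 1*(-2220)))) = 65442/(-28585 + 2310/(-11836 + (-4127 + 2220))) = 65442/(-28585 + 2310/(-11836 - 1907)) = 65442/(-28585 + 2310/(-13743)) = 65442/(-28585 + 2310*(-1/13743)) = 65442/(-28585 - 770/4581) = 65442/(-130948655/4581) = 65442*(-4581/130948655) = -299789802/130948655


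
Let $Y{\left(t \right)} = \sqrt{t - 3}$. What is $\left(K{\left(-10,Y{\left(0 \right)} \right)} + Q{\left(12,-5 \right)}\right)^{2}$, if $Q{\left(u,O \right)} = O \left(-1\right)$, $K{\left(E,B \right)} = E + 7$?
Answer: $4$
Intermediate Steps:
$Y{\left(t \right)} = \sqrt{-3 + t}$
$K{\left(E,B \right)} = 7 + E$
$Q{\left(u,O \right)} = - O$
$\left(K{\left(-10,Y{\left(0 \right)} \right)} + Q{\left(12,-5 \right)}\right)^{2} = \left(\left(7 - 10\right) - -5\right)^{2} = \left(-3 + 5\right)^{2} = 2^{2} = 4$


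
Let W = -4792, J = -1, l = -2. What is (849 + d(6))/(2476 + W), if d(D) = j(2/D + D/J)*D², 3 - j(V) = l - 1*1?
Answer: -355/772 ≈ -0.45984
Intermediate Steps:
j(V) = 6 (j(V) = 3 - (-2 - 1*1) = 3 - (-2 - 1) = 3 - 1*(-3) = 3 + 3 = 6)
d(D) = 6*D²
(849 + d(6))/(2476 + W) = (849 + 6*6²)/(2476 - 4792) = (849 + 6*36)/(-2316) = (849 + 216)*(-1/2316) = 1065*(-1/2316) = -355/772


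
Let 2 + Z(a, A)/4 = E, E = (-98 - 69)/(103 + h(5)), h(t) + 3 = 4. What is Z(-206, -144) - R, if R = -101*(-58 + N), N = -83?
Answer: -370641/26 ≈ -14255.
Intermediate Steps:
h(t) = 1 (h(t) = -3 + 4 = 1)
R = 14241 (R = -101*(-58 - 83) = -101*(-141) = 14241)
E = -167/104 (E = (-98 - 69)/(103 + 1) = -167/104 ≈ -1.6058)
Z(a, A) = -375/26 (Z(a, A) = -8 + 4*(-167/104) = -8 - 167/26 = -375/26)
Z(-206, -144) - R = -375/26 - 1*14241 = -375/26 - 14241 = -370641/26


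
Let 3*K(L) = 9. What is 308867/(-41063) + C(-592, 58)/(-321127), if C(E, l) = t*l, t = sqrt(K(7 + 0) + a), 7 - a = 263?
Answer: -308867/41063 - 58*I*sqrt(253)/321127 ≈ -7.5218 - 0.0028728*I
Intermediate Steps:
a = -256 (a = 7 - 1*263 = 7 - 263 = -256)
K(L) = 3 (K(L) = (1/3)*9 = 3)
t = I*sqrt(253) (t = sqrt(3 - 256) = sqrt(-253) = I*sqrt(253) ≈ 15.906*I)
C(E, l) = I*l*sqrt(253) (C(E, l) = (I*sqrt(253))*l = I*l*sqrt(253))
308867/(-41063) + C(-592, 58)/(-321127) = 308867/(-41063) + (I*58*sqrt(253))/(-321127) = 308867*(-1/41063) + (58*I*sqrt(253))*(-1/321127) = -308867/41063 - 58*I*sqrt(253)/321127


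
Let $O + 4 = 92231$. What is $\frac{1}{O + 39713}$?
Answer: $\frac{1}{131940} \approx 7.5792 \cdot 10^{-6}$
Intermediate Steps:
$O = 92227$ ($O = -4 + 92231 = 92227$)
$\frac{1}{O + 39713} = \frac{1}{92227 + 39713} = \frac{1}{131940}$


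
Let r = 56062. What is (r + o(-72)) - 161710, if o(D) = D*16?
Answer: -106800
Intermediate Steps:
o(D) = 16*D
(r + o(-72)) - 161710 = (56062 + 16*(-72)) - 161710 = (56062 - 1152) - 161710 = 54910 - 161710 = -106800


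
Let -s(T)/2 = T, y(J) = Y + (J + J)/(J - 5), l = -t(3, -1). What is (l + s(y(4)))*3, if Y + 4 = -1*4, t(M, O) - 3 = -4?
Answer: 99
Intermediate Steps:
t(M, O) = -1 (t(M, O) = 3 - 4 = -1)
Y = -8 (Y = -4 - 1*4 = -4 - 4 = -8)
l = 1 (l = -1*(-1) = 1)
y(J) = -8 + 2*J/(-5 + J) (y(J) = -8 + (J + J)/(J - 5) = -8 + (2*J)/(-5 + J) = -8 + 2*J/(-5 + J))
s(T) = -2*T
(l + s(y(4)))*3 = (1 - 4*(20 - 3*4)/(-5 + 4))*3 = (1 - 4*(20 - 12)/(-1))*3 = (1 - 4*(-1)*8)*3 = (1 - 2*(-16))*3 = (1 + 32)*3 = 33*3 = 99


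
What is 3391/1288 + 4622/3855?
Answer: 19025441/4965240 ≈ 3.8317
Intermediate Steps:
3391/1288 + 4622/3855 = 19025441/4965240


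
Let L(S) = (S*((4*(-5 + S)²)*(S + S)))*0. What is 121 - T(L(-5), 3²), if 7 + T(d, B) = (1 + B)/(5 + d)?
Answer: 126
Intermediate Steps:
L(S) = 0 (L(S) = (S*((4*(-5 + S)²)*(2*S)))*0 = (S*(8*S*(-5 + S)²))*0 = (8*S²*(-5 + S)²)*0 = 0)
T(d, B) = -7 + (1 + B)/(5 + d)
121 - T(L(-5), 3²) = 121 - (-34 + 3² - 7*0)/(5 + 0) = 121 - (-34 + 9 + 0)/5 = 121 - (-25)/5 = 121 - 1*(-5) = 121 + 5 = 126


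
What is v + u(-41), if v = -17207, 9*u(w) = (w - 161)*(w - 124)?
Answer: -40511/3 ≈ -13504.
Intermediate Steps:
u(w) = (-161 + w)*(-124 + w)/9 (u(w) = ((w - 161)*(w - 124))/9 = ((-161 + w)*(-124 + w))/9 = (-161 + w)*(-124 + w)/9)
v + u(-41) = -17207 + (19964/9 - 95/3*(-41) + (⅑)*(-41)²) = -17207 + (19964/9 + 3895/3 + (⅑)*1681) = -17207 + (19964/9 + 3895/3 + 1681/9) = -17207 + 11110/3 = -40511/3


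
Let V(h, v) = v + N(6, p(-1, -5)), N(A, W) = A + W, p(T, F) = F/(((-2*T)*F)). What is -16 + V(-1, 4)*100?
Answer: 1034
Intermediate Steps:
p(T, F) = -1/(2*T) (p(T, F) = F/((-2*F*T)) = F*(-1/(2*F*T)) = -1/(2*T))
V(h, v) = 13/2 + v (V(h, v) = v + (6 - 1/2/(-1)) = v + (6 - 1/2*(-1)) = v + (6 + 1/2) = v + 13/2 = 13/2 + v)
-16 + V(-1, 4)*100 = -16 + (13/2 + 4)*100 = -16 + (21/2)*100 = -16 + 1050 = 1034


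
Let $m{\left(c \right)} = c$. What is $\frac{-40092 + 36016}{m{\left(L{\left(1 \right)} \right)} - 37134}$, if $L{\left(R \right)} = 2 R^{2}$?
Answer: $\frac{1019}{9283} \approx 0.10977$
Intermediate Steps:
$\frac{-40092 + 36016}{m{\left(L{\left(1 \right)} \right)} - 37134} = \frac{-40092 + 36016}{2 \cdot 1^{2} - 37134} = - \frac{4076}{2 \cdot 1 - 37134} = - \frac{4076}{2 - 37134} = - \frac{4076}{-37132} = \left(-4076\right) \left(- \frac{1}{37132}\right) = \frac{1019}{9283}$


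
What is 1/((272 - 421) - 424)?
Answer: -1/573 ≈ -0.0017452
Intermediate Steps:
1/((272 - 421) - 424) = 1/(-149 - 424) = 1/(-573) = -1/573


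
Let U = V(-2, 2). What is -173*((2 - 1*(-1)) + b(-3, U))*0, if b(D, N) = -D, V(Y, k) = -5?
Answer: 0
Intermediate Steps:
U = -5
-173*((2 - 1*(-1)) + b(-3, U))*0 = -173*((2 - 1*(-1)) - 1*(-3))*0 = -173*((2 + 1) + 3)*0 = -173*(3 + 3)*0 = -1038*0 = -173*0 = 0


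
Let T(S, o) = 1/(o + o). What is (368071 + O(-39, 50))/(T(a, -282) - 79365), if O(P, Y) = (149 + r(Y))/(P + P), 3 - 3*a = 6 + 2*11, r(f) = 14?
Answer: -2698681250/581904193 ≈ -4.6377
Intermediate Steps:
a = -25/3 (a = 1 - (6 + 2*11)/3 = 1 - (6 + 22)/3 = 1 - 1/3*28 = 1 - 28/3 = -25/3 ≈ -8.3333)
O(P, Y) = 163/(2*P) (O(P, Y) = (149 + 14)/(P + P) = 163/((2*P)) = 163*(1/(2*P)) = 163/(2*P))
T(S, o) = 1/(2*o)
(368071 + O(-39, 50))/(T(a, -282) - 79365) = (368071 + (163/2)/(-39))/((1/2)/(-282) - 79365) = (368071 + (163/2)*(-1/39))/((1/2)*(-1/282) - 79365) = (368071 - 163/78)/(-1/564 - 79365) = 28709375/(78*(-44761861/564)) = (28709375/78)*(-564/44761861) = -2698681250/581904193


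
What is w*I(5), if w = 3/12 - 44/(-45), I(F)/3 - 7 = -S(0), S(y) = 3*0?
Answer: 1547/60 ≈ 25.783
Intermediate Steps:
S(y) = 0
I(F) = 21 (I(F) = 21 + 3*(-1*0) = 21 + 3*0 = 21 + 0 = 21)
w = 221/180 (w = 3*(1/12) - 44*(-1/45) = 1/4 + 44/45 = 221/180 ≈ 1.2278)
w*I(5) = (221/180)*21 = 1547/60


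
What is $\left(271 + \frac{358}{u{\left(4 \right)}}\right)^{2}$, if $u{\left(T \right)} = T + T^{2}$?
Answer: $\frac{8346321}{100} \approx 83463.0$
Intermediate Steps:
$\left(271 + \frac{358}{u{\left(4 \right)}}\right)^{2} = \left(271 + \frac{358}{4 \left(1 + 4\right)}\right)^{2} = \left(271 + \frac{358}{4 \cdot 5}\right)^{2} = \left(271 + \frac{358}{20}\right)^{2} = \left(271 + 358 \cdot \frac{1}{20}\right)^{2} = \left(271 + \frac{179}{10}\right)^{2} = \left(\frac{2889}{10}\right)^{2} = \frac{8346321}{100}$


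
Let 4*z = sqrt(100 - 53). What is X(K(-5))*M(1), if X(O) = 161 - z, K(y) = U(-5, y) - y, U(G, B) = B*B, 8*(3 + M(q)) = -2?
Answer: -2093/4 + 13*sqrt(47)/16 ≈ -517.68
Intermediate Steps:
M(q) = -13/4 (M(q) = -3 + (1/8)*(-2) = -3 - 1/4 = -13/4)
U(G, B) = B**2
z = sqrt(47)/4 (z = sqrt(100 - 53)/4 = sqrt(47)/4 ≈ 1.7139)
K(y) = y**2 - y
X(O) = 161 - sqrt(47)/4
X(K(-5))*M(1) = (161 - sqrt(47)/4)*(-13/4) = -2093/4 + 13*sqrt(47)/16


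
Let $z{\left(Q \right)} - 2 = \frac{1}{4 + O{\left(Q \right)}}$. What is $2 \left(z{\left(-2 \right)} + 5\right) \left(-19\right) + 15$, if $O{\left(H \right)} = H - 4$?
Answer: $-232$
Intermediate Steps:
$O{\left(H \right)} = -4 + H$
$z{\left(Q \right)} = 2 + \frac{1}{Q}$ ($z{\left(Q \right)} = 2 + \frac{1}{4 + \left(-4 + Q\right)} = 2 + \frac{1}{Q}$)
$2 \left(z{\left(-2 \right)} + 5\right) \left(-19\right) + 15 = 2 \left(\left(2 + \frac{1}{-2}\right) + 5\right) \left(-19\right) + 15 = 2 \left(\left(2 - \frac{1}{2}\right) + 5\right) \left(-19\right) + 15 = 2 \left(\frac{3}{2} + 5\right) \left(-19\right) + 15 = 2 \cdot \frac{13}{2} \left(-19\right) + 15 = 13 \left(-19\right) + 15 = -247 + 15 = -232$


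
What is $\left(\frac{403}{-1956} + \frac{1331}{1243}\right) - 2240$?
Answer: $- \frac{494911583}{221028} \approx -2239.1$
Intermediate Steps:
$\left(\frac{403}{-1956} + \frac{1331}{1243}\right) - 2240 = \left(403 \left(- \frac{1}{1956}\right) + 1331 \cdot \frac{1}{1243}\right) - 2240 = \left(- \frac{403}{1956} + \frac{121}{113}\right) - 2240 = \frac{191137}{221028} - 2240 = - \frac{494911583}{221028}$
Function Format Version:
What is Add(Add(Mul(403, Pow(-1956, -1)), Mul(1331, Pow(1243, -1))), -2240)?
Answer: Rational(-494911583, 221028) ≈ -2239.1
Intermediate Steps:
Add(Add(Mul(403, Pow(-1956, -1)), Mul(1331, Pow(1243, -1))), -2240) = Add(Add(Mul(403, Rational(-1, 1956)), Mul(1331, Rational(1, 1243))), -2240) = Add(Add(Rational(-403, 1956), Rational(121, 113)), -2240) = Add(Rational(191137, 221028), -2240) = Rational(-494911583, 221028)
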